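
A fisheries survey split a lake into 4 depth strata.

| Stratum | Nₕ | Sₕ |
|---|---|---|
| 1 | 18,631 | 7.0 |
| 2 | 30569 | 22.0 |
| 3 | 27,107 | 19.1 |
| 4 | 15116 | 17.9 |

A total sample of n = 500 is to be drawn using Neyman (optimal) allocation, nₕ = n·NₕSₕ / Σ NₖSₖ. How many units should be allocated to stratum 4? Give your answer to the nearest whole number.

85

1: NₕSₕ = 18631·7.0 = 130417
2: NₕSₕ = 30569·22.0 = 672518
3: NₕSₕ = 27107·19.1 = 517743.7
4: NₕSₕ = 15116·17.9 = 270576.4
Σ NₕSₕ = 1591255.1.
n_4 = 500·270576.4/1591255.1 = 85.020... → 85.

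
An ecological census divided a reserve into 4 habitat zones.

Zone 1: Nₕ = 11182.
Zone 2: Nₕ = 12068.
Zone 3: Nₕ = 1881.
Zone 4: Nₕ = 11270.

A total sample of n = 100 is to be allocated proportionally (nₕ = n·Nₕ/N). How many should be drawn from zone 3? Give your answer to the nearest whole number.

5

Share of zone 3 = 1881/36401 = 0.05167.
Allocate 100 × 0.05167 = 5.167... → 5.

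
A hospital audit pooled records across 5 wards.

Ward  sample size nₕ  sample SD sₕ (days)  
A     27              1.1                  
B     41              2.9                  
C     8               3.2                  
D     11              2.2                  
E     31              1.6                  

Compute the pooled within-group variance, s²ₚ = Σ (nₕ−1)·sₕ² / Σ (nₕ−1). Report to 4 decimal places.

4.9977

A: (27−1)·1.1² = 26·1.21 = 31.46
B: (41−1)·2.9² = 40·8.41 = 336.4
C: (8−1)·3.2² = 7·10.24 = 71.68
D: (11−1)·2.2² = 10·4.84 = 48.4
E: (31−1)·1.6² = 30·2.56 = 76.8
Numerator = 564.74; denominator = Σ(nₕ−1) = 113.
s²ₚ = 564.74/113 = 4.997699... → 4.9977.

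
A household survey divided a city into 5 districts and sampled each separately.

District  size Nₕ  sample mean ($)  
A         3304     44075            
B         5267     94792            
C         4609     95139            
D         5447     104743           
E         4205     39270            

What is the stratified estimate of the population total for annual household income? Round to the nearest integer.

1819054386

A: 3304·44075 = 145623800
B: 5267·94792 = 499269464
C: 4609·95139 = 438495651
D: 5447·104743 = 570535121
E: 4205·39270 = 165130350
τ̂ = Σ Nₕx̄ₕ = 1819054386.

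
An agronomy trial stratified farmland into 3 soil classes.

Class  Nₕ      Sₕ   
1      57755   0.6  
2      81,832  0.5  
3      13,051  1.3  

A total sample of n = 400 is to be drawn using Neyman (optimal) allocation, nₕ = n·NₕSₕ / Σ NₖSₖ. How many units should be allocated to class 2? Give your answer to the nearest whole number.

Σ NₕSₕ = 57755·0.6 + 81832·0.5 + 13051·1.3 = 92535.3.
Share for 2: 40916/92535.3 = 0.44217.
n_2 = 400 × 0.44217 = 176.867... → 177.

177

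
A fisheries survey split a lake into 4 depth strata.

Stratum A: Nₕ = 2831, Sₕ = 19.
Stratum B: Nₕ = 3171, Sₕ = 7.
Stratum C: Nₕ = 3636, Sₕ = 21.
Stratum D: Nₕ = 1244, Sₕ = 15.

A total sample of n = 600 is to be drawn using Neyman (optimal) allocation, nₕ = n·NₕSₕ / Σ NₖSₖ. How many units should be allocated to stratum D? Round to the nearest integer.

Σ NₕSₕ = 2831·19 + 3171·7 + 3636·21 + 1244·15 = 171002.
Share for D: 18660/171002 = 0.10912.
n_D = 600 × 0.10912 = 65.473... → 65.

65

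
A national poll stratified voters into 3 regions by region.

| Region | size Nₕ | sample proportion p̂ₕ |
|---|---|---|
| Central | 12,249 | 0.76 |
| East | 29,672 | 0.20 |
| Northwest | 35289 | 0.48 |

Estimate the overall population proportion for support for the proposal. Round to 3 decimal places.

Wₕ = Nₕ/N with N = 77210: 0.1586, 0.3843, 0.4571.
p̂_st = 0.1586·0.76 + 0.3843·0.20 + 0.4571·0.48 ≈ 0.41682... → 0.417.

0.417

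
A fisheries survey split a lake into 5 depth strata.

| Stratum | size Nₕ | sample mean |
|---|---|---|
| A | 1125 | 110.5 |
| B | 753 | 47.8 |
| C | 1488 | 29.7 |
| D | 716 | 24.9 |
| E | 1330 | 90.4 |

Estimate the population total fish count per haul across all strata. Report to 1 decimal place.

342559.9

Estimate total by summing Nₕ·x̄ₕ over strata.
1125·110.5 + 753·47.8 + 1488·29.7 + 716·24.9 + 1330·90.4 = 124312.5 + 35993.4 + 44193.6 + 17828.4 + 120232 = 342559.9.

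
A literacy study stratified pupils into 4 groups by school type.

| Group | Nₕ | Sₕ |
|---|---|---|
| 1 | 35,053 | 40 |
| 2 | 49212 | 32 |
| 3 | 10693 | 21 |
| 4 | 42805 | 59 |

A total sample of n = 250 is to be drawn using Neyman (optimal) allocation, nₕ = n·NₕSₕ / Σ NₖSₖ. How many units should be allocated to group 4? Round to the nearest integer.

Σ NₕSₕ = 35053·40 + 49212·32 + 10693·21 + 42805·59 = 5726952.
Share for 4: 2525495/5726952 = 0.44098.
n_4 = 250 × 0.44098 = 110.246... → 110.

110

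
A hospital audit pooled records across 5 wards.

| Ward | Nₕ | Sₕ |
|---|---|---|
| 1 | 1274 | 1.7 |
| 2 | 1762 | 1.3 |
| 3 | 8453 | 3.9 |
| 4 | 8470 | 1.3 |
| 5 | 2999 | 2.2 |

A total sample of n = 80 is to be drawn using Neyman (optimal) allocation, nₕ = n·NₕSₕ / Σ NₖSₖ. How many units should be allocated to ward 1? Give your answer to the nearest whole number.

3

Σ NₕSₕ = 1274·1.7 + 1762·1.3 + 8453·3.9 + 8470·1.3 + 2999·2.2 = 55031.9.
Share for 1: 2165.8/55031.9 = 0.03936.
n_1 = 80 × 0.03936 = 3.148... → 3.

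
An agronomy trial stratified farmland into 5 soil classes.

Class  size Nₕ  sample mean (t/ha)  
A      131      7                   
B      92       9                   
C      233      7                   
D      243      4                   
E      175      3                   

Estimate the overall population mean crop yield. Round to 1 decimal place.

5.6

N = 131 + 92 + 233 + 243 + 175 = 874.
The stratified mean weights each stratum mean by its population share Nₕ/N.
Σ Nₕx̄ₕ = 131·7 + 92·9 + 233·7 + 243·4 + 175·3 = 917 + 828 + 1631 + 972 + 525 = 4873.
Divide by N: 4873 / 874 = 5.576... → 5.6.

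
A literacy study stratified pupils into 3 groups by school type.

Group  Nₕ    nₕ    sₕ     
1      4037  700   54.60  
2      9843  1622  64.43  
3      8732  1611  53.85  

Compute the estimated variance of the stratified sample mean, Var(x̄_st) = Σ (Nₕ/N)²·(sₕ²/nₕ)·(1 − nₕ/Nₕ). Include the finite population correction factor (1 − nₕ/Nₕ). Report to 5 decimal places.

0.73615

N = 22612; Wₕ = Nₕ/N.
group 1: (4037/22612)²·54.60²/700·(1 − 700/4037) = 0.11220811
group 2: (9843/22612)²·64.43²/1622·(1 − 1622/9843) = 0.40504157
group 3: (8732/22612)²·53.85²/1611·(1 − 1611/8732) = 0.21890346
Sum = 0.73615314 → 0.73615.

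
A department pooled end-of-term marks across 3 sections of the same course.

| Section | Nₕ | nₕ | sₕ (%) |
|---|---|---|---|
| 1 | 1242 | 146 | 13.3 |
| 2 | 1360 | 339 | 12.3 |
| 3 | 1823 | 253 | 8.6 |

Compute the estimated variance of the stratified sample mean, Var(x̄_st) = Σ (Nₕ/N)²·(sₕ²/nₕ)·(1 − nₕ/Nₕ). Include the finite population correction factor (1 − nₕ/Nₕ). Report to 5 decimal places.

0.15861

N = 4425. Term for each stratum: Wₕ²sₕ²/nₕ·(1−nₕ/Nₕ).
Var(x̄_st) = 0.08422791 + 0.03164817 + 0.04273032 = 0.15860640 → 0.15861.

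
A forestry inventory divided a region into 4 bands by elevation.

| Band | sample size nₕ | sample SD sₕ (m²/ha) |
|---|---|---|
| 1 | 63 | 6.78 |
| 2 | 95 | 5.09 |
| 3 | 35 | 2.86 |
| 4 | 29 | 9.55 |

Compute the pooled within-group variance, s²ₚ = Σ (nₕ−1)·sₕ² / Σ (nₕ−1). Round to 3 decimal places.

1: (63−1)·6.78² = 62·45.9684 = 2850.0408
2: (95−1)·5.09² = 94·25.9081 = 2435.3614
3: (35−1)·2.86² = 34·8.1796 = 278.1064
4: (29−1)·9.55² = 28·91.2025 = 2553.67
Numerator = 8117.1786; denominator = Σ(nₕ−1) = 218.
s²ₚ = 8117.1786/218 = 37.23476... → 37.235.

37.235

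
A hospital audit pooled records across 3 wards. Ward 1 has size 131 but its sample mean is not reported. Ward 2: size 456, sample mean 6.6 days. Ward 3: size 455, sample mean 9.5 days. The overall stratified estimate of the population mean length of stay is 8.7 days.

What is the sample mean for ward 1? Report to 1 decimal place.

N = 131 + 456 + 455 = 1042.
Overall total = μ·N = 8.7·1042 = 9065.4.
Subtract the known strata: 456·6.6 + 455·9.5 = 7332.1.
Remaining total for ward 1: 9065.4 − 7332.1 = 1733.3.
Divide by its size: 1733.3 / 131 = 13.231... → 13.2.

13.2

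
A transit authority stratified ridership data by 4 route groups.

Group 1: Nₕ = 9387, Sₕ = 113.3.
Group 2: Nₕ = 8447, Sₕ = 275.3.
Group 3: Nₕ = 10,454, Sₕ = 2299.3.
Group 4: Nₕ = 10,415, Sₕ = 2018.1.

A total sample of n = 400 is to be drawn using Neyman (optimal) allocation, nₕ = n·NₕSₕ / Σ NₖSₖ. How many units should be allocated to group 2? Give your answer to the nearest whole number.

Σ NₕSₕ = 9387·113.3 + 8447·275.3 + 10454·2299.3 + 10415·2018.1 = 48444399.9.
Share for 2: 2325459.1/48444399.9 = 0.04800.
n_2 = 400 × 0.04800 = 19.201... → 19.

19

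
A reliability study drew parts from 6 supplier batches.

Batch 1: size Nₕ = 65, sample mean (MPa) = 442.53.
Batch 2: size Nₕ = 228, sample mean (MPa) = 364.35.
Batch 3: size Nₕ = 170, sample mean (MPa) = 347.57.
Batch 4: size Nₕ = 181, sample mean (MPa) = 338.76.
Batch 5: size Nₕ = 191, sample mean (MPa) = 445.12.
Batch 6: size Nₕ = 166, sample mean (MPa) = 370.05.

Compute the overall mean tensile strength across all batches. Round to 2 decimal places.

x̄_st = (Σ Nₕx̄ₕ) / (Σ Nₕ) = (65·442.53 + 228·364.35 + 170·347.57 + 181·338.76 + 191·445.12 + 166·370.05) / 1001
= 378684.93 / 1001 = 378.3066... → 378.31.

378.31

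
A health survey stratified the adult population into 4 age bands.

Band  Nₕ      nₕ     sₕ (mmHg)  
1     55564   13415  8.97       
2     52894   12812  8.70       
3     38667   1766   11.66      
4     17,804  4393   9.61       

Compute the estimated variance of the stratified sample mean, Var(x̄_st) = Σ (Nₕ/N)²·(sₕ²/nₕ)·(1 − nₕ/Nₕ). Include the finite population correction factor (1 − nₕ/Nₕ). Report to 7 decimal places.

N = 164929. Term for each stratum: Wₕ²sₕ²/nₕ·(1−nₕ/Nₕ).
Var(x̄_st) = 0.0005163937 + 0.0004604509 + 0.0040382292 + 0.0001845314 = 0.0051996052 → 0.0051996.

0.0051996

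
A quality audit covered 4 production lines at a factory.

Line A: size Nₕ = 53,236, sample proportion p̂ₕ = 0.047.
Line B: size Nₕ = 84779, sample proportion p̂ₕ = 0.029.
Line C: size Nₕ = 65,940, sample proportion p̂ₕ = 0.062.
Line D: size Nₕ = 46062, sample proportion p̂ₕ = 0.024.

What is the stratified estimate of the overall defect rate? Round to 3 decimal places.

0.041

Wₕ = Nₕ/N with N = 250017: 0.2129, 0.3391, 0.2637, 0.1842.
p̂_st = 0.2129·0.047 + 0.3391·0.029 + 0.2637·0.062 + 0.1842·0.024 ≈ 0.04062... → 0.041.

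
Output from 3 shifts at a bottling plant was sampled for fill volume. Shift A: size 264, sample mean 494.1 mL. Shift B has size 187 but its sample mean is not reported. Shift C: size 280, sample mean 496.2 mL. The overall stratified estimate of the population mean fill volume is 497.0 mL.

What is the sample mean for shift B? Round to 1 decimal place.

N = 264 + 187 + 280 = 731.
Overall total = μ·N = 497.0·731 = 363307.
Subtract the known strata: 264·494.1 + 280·496.2 = 269378.4.
Remaining total for shift B: 363307 − 269378.4 = 93928.6.
Divide by its size: 93928.6 / 187 = 502.292... → 502.3.

502.3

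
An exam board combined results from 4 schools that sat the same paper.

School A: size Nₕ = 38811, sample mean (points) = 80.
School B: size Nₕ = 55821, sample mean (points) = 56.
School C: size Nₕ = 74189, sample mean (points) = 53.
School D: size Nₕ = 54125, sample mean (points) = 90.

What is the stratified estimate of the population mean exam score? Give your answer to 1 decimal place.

N = 222946; weights Wₕ = Nₕ/N = (0.1741, 0.2504, 0.3328, 0.2428).
x̄_st = Σ Wₕ·x̄ₕ = 0.1741·80 + 0.2504·56 + 0.3328·53 + 0.2428·90 ≈ 67.434...
→ 67.4.

67.4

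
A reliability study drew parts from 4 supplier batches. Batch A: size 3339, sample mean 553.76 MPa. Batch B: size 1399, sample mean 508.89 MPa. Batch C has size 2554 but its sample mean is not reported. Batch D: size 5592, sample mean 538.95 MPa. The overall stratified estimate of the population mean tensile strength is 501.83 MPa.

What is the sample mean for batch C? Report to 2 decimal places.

348.80

N = 3339 + 1399 + 2554 + 5592 = 12884.
Overall total = μ·N = 501.83·12884 = 6465577.72.
Subtract the known strata: 3339·553.76 + 1399·508.89 + 5592·538.95 = 5574750.15.
Remaining total for batch C: 6465577.72 − 5574750.15 = 890827.57.
Divide by its size: 890827.57 / 2554 = 348.7970... → 348.80.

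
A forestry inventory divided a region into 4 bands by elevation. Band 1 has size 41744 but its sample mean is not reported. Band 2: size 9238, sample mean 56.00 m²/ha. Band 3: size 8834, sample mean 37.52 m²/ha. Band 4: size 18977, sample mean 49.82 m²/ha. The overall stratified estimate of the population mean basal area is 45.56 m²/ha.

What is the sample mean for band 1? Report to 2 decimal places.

Σ Nₕx̄ₕ = N·μ, so 41744·x̄_1 = 78793·45.56 − (9238·56.00 + 8834·37.52 + 18977·49.82).
= 3589809.08 − 1794213.82 = 1795595.26.
x̄_1 = 1795595.26 / 41744 = 43.0145... → 43.01.

43.01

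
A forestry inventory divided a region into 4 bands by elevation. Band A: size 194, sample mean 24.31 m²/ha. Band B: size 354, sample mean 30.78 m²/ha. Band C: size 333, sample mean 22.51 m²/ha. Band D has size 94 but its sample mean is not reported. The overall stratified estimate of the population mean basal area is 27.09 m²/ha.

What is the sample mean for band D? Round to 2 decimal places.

N = 194 + 354 + 333 + 94 = 975.
Overall total = μ·N = 27.09·975 = 26412.75.
Subtract the known strata: 194·24.31 + 354·30.78 + 333·22.51 = 23108.09.
Remaining total for band D: 26412.75 − 23108.09 = 3304.66.
Divide by its size: 3304.66 / 94 = 35.1560... → 35.16.

35.16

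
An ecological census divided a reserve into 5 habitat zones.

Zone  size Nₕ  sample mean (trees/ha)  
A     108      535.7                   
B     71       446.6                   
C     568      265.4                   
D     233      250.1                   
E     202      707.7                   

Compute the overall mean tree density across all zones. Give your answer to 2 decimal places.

N = 1182; weights Wₕ = Nₕ/N = (0.0914, 0.0601, 0.4805, 0.1971, 0.1709).
x̄_st = Σ Wₕ·x̄ₕ = 0.0914·535.7 + 0.0601·446.6 + 0.4805·265.4 + 0.1971·250.1 + 0.1709·707.7 ≈ 373.5534...
→ 373.55.

373.55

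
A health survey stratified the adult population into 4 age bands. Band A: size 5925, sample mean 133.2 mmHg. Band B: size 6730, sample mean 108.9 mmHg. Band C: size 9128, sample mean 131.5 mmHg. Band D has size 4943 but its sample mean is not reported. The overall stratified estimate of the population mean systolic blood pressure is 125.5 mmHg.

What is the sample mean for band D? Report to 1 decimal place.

127.8

N = 5925 + 6730 + 9128 + 4943 = 26726.
Overall total = μ·N = 125.5·26726 = 3354113.
Subtract the known strata: 5925·133.2 + 6730·108.9 + 9128·131.5 = 2722439.
Remaining total for band D: 3354113 − 2722439 = 631674.
Divide by its size: 631674 / 4943 = 127.792... → 127.8.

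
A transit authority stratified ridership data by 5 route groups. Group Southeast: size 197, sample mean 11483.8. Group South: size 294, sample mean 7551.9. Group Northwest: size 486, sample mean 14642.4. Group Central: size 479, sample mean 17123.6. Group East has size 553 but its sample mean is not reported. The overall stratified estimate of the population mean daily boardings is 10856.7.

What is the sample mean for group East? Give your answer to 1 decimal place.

3635.0

Σ Nₕx̄ₕ = N·μ, so 553·x̄_East = 2009·10856.7 − (197·11483.8 + 294·7551.9 + 486·14642.4 + 479·17123.6).
= 21811110.3 − 19800978 = 2010132.3.
x̄_East = 2010132.3 / 553 = 3634.959... → 3635.0.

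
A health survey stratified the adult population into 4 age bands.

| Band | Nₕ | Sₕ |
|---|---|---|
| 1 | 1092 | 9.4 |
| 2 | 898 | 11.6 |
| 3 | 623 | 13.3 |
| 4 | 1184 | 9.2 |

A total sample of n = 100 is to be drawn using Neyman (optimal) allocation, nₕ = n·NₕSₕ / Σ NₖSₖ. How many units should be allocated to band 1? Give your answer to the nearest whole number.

26

1: NₕSₕ = 1092·9.4 = 10264.8
2: NₕSₕ = 898·11.6 = 10416.8
3: NₕSₕ = 623·13.3 = 8285.9
4: NₕSₕ = 1184·9.2 = 10892.8
Σ NₕSₕ = 39860.3.
n_1 = 100·10264.8/39860.3 = 25.752... → 26.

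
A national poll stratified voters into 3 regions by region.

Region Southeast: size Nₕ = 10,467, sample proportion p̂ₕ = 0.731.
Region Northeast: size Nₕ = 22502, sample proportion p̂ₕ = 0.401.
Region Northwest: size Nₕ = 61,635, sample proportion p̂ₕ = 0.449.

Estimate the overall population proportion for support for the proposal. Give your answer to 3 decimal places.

N = 10467 + 22502 + 61635 = 94604.
Overall proportion = Σ (Nₕ/N)·p̂ₕ.
Σ Nₕp̂ₕ = 7651.377 + 9023.302 + 27674.115 = 44348.794.
44348.794 / 94604 = 0.46878... → 0.469.

0.469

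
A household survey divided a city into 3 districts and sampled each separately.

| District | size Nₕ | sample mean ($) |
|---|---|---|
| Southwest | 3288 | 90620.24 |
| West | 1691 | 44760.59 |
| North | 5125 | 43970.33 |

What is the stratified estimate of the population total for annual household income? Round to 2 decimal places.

Southwest: 3288·90620.24 = 297959349.12
West: 1691·44760.59 = 75690157.69
North: 5125·43970.33 = 225347941.25
τ̂ = Σ Nₕx̄ₕ = 598997448.06.

598997448.06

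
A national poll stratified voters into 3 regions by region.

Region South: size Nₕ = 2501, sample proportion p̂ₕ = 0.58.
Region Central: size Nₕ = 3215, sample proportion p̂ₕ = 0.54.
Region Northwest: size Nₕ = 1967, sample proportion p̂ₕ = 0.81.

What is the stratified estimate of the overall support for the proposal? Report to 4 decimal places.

0.6221

N = 2501 + 3215 + 1967 = 7683.
Overall proportion = Σ (Nₕ/N)·p̂ₕ.
Σ Nₕp̂ₕ = 1450.58 + 1736.1 + 1593.27 = 4779.95.
4779.95 / 7683 = 0.622146... → 0.6221.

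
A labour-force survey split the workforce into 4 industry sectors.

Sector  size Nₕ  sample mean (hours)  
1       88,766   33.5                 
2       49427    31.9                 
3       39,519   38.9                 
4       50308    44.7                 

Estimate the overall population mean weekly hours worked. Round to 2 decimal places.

x̄_st = (Σ Nₕx̄ₕ) / (Σ Nₕ) = (88766·33.5 + 49427·31.9 + 39519·38.9 + 50308·44.7) / 228020
= 8336439 / 228020 = 36.5601... → 36.56.

36.56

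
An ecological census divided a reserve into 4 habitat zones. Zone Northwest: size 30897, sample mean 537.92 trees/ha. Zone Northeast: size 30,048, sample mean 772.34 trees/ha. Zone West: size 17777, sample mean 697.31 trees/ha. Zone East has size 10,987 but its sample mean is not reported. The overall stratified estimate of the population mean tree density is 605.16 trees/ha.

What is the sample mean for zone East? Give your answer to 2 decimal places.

N = 30897 + 30048 + 17777 + 10987 = 89709.
Overall total = μ·N = 605.16·89709 = 54288298.44.
Subtract the known strata: 30897·537.92 + 30048·772.34 + 17777·697.31 = 52223466.43.
Remaining total for zone East: 54288298.44 − 52223466.43 = 2064832.01.
Divide by its size: 2064832.01 / 10987 = 187.9341... → 187.93.

187.93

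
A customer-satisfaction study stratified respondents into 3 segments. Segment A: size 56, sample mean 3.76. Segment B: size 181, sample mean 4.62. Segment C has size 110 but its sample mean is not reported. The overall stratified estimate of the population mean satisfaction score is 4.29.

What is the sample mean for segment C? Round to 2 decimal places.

4.02

N = 56 + 181 + 110 = 347.
Overall total = μ·N = 4.29·347 = 1488.63.
Subtract the known strata: 56·3.76 + 181·4.62 = 1046.78.
Remaining total for segment C: 1488.63 − 1046.78 = 441.85.
Divide by its size: 441.85 / 110 = 4.0168... → 4.02.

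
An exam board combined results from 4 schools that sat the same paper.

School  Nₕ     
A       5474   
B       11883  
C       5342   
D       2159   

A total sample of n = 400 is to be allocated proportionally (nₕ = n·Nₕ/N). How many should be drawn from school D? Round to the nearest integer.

35

Share of school D = 2159/24858 = 0.08685.
Allocate 400 × 0.08685 = 34.741... → 35.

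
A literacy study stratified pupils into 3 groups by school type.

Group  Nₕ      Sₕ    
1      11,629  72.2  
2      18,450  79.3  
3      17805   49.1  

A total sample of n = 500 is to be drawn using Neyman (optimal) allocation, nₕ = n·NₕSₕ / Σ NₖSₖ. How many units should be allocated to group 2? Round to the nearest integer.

Σ NₕSₕ = 11629·72.2 + 18450·79.3 + 17805·49.1 = 3176924.3.
Share for 2: 1463085/3176924.3 = 0.46054.
n_2 = 500 × 0.46054 = 230.268... → 230.

230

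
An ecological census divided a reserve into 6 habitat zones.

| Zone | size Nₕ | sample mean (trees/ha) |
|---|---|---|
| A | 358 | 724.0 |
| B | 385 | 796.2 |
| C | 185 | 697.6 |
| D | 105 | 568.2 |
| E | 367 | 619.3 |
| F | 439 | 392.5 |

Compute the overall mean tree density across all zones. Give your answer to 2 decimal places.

627.53

N = 358 + 385 + 185 + 105 + 367 + 439 = 1839.
The stratified mean weights each stratum mean by its population share Nₕ/N.
Σ Nₕx̄ₕ = 358·724.0 + 385·796.2 + 185·697.6 + 105·568.2 + 367·619.3 + 439·392.5 = 259192 + 306537 + 129056 + 59661 + 227283.1 + 172307.5 = 1154036.6.
Divide by N: 1154036.6 / 1839 = 627.5349... → 627.53.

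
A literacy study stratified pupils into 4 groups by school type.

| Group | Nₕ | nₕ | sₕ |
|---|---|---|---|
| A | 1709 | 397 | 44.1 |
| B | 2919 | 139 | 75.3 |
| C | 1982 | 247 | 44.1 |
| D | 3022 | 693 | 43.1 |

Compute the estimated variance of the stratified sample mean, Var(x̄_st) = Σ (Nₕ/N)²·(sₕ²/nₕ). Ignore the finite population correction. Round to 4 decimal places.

N = 9632. Term for each stratum: Wₕ²sₕ²/nₕ.
Var(x̄_st) = 0.1542190 + 3.7463676 + 0.3333915 + 0.2638623 = 4.4978404 → 4.4978.

4.4978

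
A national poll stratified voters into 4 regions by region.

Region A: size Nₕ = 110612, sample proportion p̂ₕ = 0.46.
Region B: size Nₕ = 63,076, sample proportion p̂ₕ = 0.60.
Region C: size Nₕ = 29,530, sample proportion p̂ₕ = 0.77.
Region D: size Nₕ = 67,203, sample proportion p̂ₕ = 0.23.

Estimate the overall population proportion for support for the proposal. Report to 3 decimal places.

0.469

Wₕ = Nₕ/N with N = 270421: 0.4090, 0.2333, 0.1092, 0.2485.
p̂_st = 0.4090·0.46 + 0.2333·0.60 + 0.1092·0.77 + 0.2485·0.23 ≈ 0.46935... → 0.469.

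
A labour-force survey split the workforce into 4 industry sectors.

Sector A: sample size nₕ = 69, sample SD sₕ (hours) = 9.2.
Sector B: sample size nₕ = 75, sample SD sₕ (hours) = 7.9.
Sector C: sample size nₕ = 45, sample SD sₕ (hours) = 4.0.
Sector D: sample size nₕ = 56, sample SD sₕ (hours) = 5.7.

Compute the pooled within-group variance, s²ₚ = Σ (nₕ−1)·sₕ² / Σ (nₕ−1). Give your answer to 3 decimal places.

53.381

Degrees of freedom: 68 + 74 + 44 + 55 = 241.
Σ(nₕ−1)sₕ² = 68·84.64 + 74·62.41 + 44·16 + 55·32.49 = 12864.81.
s²ₚ = 12864.81 / 241 = 53.38095... → 53.381.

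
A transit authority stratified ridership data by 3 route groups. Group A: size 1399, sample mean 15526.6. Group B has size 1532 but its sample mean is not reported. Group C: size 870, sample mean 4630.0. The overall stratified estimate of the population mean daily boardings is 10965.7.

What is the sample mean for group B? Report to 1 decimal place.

N = 1399 + 1532 + 870 = 3801.
Overall total = μ·N = 10965.7·3801 = 41680625.7.
Subtract the known strata: 1399·15526.6 + 870·4630.0 = 25749813.4.
Remaining total for group B: 41680625.7 − 25749813.4 = 15930812.3.
Divide by its size: 15930812.3 / 1532 = 10398.703... → 10398.7.

10398.7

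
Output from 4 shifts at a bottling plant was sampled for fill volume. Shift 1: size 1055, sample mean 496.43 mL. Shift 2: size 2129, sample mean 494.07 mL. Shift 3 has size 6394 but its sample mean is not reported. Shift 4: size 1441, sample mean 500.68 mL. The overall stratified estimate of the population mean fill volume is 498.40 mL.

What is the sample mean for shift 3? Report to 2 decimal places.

499.65

N = 1055 + 2129 + 6394 + 1441 = 11019.
Overall total = μ·N = 498.40·11019 = 5491869.6.
Subtract the known strata: 1055·496.43 + 2129·494.07 + 1441·500.68 = 2297088.56.
Remaining total for shift 3: 5491869.6 − 2297088.56 = 3194781.04.
Divide by its size: 3194781.04 / 6394 = 499.6530... → 499.65.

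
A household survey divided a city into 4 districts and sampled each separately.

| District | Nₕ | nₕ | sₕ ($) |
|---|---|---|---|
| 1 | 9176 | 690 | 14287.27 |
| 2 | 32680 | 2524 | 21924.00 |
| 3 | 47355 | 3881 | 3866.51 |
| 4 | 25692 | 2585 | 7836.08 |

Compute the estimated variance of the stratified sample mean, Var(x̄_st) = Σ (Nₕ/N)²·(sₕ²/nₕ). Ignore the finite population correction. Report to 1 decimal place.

19133.2

N = 114903. Term for each stratum: Wₕ²sₕ²/nₕ.
Var(x̄_st) = 1886.6593 + 15404.6415 + 654.2799 + 1187.6002 = 19133.1810 → 19133.2.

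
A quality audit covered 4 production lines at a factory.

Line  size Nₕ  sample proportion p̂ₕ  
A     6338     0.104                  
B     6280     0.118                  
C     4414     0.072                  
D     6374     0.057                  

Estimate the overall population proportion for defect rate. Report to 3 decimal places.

Wₕ = Nₕ/N with N = 23406: 0.2708, 0.2683, 0.1886, 0.2723.
p̂_st = 0.2708·0.104 + 0.2683·0.118 + 0.1886·0.072 + 0.2723·0.057 ≈ 0.08892... → 0.089.

0.089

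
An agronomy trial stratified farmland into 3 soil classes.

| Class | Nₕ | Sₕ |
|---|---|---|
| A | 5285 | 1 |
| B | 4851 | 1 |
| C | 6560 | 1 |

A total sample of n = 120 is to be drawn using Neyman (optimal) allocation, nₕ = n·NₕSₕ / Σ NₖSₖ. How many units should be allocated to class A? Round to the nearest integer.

38

A: NₕSₕ = 5285·1 = 5285
B: NₕSₕ = 4851·1 = 4851
C: NₕSₕ = 6560·1 = 6560
Σ NₕSₕ = 16696.
n_A = 120·5285/16696 = 37.985... → 38.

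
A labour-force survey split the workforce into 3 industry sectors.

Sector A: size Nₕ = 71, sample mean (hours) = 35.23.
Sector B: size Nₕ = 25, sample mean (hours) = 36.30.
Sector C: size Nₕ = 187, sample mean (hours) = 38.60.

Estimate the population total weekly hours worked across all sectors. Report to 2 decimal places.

10627.03

A: 71·35.23 = 2501.33
B: 25·36.30 = 907.5
C: 187·38.60 = 7218.2
τ̂ = Σ Nₕx̄ₕ = 10627.03.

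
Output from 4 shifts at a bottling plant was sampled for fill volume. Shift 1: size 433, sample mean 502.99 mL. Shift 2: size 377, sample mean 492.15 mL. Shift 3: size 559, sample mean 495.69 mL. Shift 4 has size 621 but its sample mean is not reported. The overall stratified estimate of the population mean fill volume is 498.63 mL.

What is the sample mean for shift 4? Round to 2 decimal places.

N = 433 + 377 + 559 + 621 = 1990.
Overall total = μ·N = 498.63·1990 = 992273.7.
Subtract the known strata: 433·502.99 + 377·492.15 + 559·495.69 = 680425.93.
Remaining total for shift 4: 992273.7 − 680425.93 = 311847.77.
Divide by its size: 311847.77 / 621 = 502.1703... → 502.17.

502.17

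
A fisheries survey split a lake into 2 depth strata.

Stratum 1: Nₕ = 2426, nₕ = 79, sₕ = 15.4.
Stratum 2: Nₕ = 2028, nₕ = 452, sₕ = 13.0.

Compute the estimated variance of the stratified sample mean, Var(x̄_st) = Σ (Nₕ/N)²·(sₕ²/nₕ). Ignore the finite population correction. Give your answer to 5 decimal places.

0.96814

N = 4454. Term for each stratum: Wₕ²sₕ²/nₕ.
Var(x̄_st) = 0.89062631 + 0.07751464 = 0.96814095 → 0.96814.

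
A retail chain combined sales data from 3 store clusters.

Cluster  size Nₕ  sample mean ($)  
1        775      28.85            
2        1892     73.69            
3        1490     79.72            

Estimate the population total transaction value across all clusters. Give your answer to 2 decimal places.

280563.03

Population total = Σ Nₕ·x̄ₕ (each stratum's size times its mean).
775·28.85 + 1892·73.69 + 1490·79.72 = 22358.75 + 139421.48 + 118782.8 = 280563.03.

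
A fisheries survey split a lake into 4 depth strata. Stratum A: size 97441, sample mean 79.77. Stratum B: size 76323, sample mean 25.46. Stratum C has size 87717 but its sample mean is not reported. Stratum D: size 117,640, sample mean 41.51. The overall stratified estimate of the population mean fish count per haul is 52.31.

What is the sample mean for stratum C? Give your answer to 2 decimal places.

N = 97441 + 76323 + 87717 + 117640 = 379121.
Overall total = μ·N = 52.31·379121 = 19831819.51.
Subtract the known strata: 97441·79.77 + 76323·25.46 + 117640·41.51 = 14599288.55.
Remaining total for stratum C: 19831819.51 − 14599288.55 = 5232530.96.
Divide by its size: 5232530.96 / 87717 = 59.6524... → 59.65.

59.65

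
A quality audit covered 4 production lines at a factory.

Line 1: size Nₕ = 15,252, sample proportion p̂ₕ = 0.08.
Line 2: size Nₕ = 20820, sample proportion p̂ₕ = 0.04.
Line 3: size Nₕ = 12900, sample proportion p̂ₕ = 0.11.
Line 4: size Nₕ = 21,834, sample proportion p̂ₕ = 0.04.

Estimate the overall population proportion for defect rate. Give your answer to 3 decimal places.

Wₕ = Nₕ/N with N = 70806: 0.2154, 0.2940, 0.1822, 0.3084.
p̂_st = 0.2154·0.08 + 0.2940·0.04 + 0.1822·0.11 + 0.3084·0.04 ≈ 0.06137... → 0.061.

0.061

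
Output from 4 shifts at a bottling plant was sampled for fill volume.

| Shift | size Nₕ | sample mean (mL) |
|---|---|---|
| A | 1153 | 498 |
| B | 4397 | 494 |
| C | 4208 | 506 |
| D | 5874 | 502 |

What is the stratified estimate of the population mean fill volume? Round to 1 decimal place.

500.5

x̄_st = (Σ Nₕx̄ₕ) / (Σ Nₕ) = (1153·498 + 4397·494 + 4208·506 + 5874·502) / 15632
= 7824308 / 15632 = 500.531... → 500.5.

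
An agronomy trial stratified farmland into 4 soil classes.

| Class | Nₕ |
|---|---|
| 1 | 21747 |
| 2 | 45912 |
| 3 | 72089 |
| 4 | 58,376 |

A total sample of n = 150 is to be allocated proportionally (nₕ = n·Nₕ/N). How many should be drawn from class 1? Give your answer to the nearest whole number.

16

Share of class 1 = 21747/198124 = 0.10976.
Allocate 150 × 0.10976 = 16.465... → 16.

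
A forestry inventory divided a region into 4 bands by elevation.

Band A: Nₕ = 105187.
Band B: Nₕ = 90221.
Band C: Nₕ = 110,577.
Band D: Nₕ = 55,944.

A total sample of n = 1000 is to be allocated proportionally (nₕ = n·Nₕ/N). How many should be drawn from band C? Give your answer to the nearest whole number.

306

Share of band C = 110577/361929 = 0.30552.
Allocate 1000 × 0.30552 = 305.521... → 306.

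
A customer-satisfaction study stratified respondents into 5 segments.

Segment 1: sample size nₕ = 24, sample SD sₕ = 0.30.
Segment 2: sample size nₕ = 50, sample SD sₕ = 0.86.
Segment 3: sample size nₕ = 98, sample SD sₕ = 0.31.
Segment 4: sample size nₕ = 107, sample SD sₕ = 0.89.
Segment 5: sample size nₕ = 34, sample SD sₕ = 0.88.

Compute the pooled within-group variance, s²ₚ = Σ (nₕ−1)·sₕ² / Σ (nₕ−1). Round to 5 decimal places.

Degrees of freedom: 23 + 49 + 97 + 106 + 33 = 308.
Σ(nₕ−1)sₕ² = 23·0.09 + 49·0.7396 + 97·0.0961 + 106·0.7921 + 33·0.7744 = 157.1499.
s²ₚ = 157.1499 / 308 = 0.5102269... → 0.51023.

0.51023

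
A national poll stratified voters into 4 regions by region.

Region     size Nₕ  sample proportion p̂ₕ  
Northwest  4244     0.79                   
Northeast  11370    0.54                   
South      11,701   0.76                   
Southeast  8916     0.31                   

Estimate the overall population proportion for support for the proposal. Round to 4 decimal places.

0.5837

Wₕ = Nₕ/N with N = 36231: 0.1171, 0.3138, 0.3230, 0.2461.
p̂_st = 0.1171·0.79 + 0.3138·0.54 + 0.3230·0.76 + 0.2461·0.31 ≈ 0.583734... → 0.5837.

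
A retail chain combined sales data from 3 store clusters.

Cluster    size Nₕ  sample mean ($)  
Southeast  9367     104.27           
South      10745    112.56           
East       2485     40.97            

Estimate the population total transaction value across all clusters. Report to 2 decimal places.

2287964.74

Southeast: 9367·104.27 = 976697.09
South: 10745·112.56 = 1209457.2
East: 2485·40.97 = 101810.45
τ̂ = Σ Nₕx̄ₕ = 2287964.74.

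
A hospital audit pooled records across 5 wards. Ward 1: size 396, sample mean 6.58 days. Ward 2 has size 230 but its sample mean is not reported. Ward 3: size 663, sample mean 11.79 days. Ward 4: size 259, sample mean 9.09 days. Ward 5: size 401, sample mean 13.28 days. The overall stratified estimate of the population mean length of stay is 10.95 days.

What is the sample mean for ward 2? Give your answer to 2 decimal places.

N = 396 + 230 + 663 + 259 + 401 = 1949.
Overall total = μ·N = 10.95·1949 = 21341.55.
Subtract the known strata: 396·6.58 + 663·11.79 + 259·9.09 + 401·13.28 = 18102.04.
Remaining total for ward 2: 21341.55 − 18102.04 = 3239.51.
Divide by its size: 3239.51 / 230 = 14.0848... → 14.08.

14.08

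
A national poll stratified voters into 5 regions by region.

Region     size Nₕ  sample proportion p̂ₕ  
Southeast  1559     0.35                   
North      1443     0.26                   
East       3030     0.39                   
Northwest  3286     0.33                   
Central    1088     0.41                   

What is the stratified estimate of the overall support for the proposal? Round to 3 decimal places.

N = 1559 + 1443 + 3030 + 3286 + 1088 = 10406.
Overall proportion = Σ (Nₕ/N)·p̂ₕ.
Σ Nₕp̂ₕ = 545.65 + 375.18 + 1181.7 + 1084.38 + 446.08 = 3632.99.
3632.99 / 10406 = 0.34912... → 0.349.

0.349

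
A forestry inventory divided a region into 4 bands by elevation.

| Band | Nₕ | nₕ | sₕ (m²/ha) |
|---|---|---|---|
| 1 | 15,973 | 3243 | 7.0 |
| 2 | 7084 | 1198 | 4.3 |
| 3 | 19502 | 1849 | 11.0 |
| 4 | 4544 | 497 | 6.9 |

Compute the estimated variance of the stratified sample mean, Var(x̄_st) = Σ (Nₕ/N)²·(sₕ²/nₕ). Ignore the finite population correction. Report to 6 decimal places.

N = 47103; Wₕ = Nₕ/N.
band 1: (15973/47103)²·7.0²/3243 = 0.001737501
band 2: (7084/47103)²·4.3²/1198 = 0.000349092
band 3: (19502/47103)²·11.0²/1849 = 0.011217850
band 4: (4544/47103)²·6.9²/497 = 0.000891500
Sum = 0.014195943 → 0.014196.

0.014196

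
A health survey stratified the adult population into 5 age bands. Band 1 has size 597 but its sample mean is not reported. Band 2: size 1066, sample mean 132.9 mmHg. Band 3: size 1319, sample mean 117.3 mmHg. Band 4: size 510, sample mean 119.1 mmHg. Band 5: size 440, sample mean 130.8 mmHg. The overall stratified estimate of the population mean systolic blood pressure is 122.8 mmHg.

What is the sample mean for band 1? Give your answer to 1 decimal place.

114.2

N = 597 + 1066 + 1319 + 510 + 440 = 3932.
Overall total = μ·N = 122.8·3932 = 482849.6.
Subtract the known strata: 1066·132.9 + 1319·117.3 + 510·119.1 + 440·130.8 = 414683.1.
Remaining total for band 1: 482849.6 − 414683.1 = 68166.5.
Divide by its size: 68166.5 / 597 = 114.182... → 114.2.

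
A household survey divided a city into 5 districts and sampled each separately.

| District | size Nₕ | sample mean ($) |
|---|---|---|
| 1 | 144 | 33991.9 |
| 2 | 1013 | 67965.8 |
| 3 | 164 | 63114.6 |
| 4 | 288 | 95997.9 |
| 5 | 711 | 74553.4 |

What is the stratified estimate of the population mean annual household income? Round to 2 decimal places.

71012.86

N = 144 + 1013 + 164 + 288 + 711 = 2320.
The stratified mean weights each stratum mean by its population share Nₕ/N.
Σ Nₕx̄ₕ = 144·33991.9 + 1013·67965.8 + 164·63114.6 + 288·95997.9 + 711·74553.4 = 4894833.6 + 68849355.4 + 10350794.4 + 27647395.2 + 53007467.4 = 164749846.
Divide by N: 164749846 / 2320 = 71012.8647... → 71012.86.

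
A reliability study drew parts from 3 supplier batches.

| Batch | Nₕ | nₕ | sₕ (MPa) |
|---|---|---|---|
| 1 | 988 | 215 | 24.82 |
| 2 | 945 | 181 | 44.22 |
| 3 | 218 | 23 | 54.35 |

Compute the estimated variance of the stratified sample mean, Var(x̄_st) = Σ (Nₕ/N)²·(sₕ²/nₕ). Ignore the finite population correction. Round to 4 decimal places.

N = 2151; Wₕ = Nₕ/N.
batch 1: (988/2151)²·24.82²/215 = 0.6045026
batch 2: (945/2151)²·44.22²/181 = 2.0851711
batch 3: (218/2151)²·54.35²/23 = 1.3191781
Sum = 4.0088518 → 4.0089.

4.0089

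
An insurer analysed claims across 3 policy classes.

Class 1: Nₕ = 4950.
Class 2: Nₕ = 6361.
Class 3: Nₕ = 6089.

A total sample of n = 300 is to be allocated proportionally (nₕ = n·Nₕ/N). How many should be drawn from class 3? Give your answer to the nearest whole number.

105

Share of class 3 = 6089/17400 = 0.34994.
Allocate 300 × 0.34994 = 104.983... → 105.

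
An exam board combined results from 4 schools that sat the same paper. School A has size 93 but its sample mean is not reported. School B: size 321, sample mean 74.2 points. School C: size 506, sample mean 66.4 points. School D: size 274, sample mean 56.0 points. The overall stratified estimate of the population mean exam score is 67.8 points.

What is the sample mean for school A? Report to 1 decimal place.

N = 93 + 321 + 506 + 274 = 1194.
Overall total = μ·N = 67.8·1194 = 80953.2.
Subtract the known strata: 321·74.2 + 506·66.4 + 274·56.0 = 72760.6.
Remaining total for school A: 80953.2 − 72760.6 = 8192.6.
Divide by its size: 8192.6 / 93 = 88.092... → 88.1.

88.1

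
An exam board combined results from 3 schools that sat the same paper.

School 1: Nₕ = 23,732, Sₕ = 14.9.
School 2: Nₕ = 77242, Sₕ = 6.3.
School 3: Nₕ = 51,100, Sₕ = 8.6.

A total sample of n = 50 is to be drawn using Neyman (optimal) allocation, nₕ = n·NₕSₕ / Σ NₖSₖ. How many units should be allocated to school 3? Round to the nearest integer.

17

Σ NₕSₕ = 23732·14.9 + 77242·6.3 + 51100·8.6 = 1279691.4.
Share for 3: 439460/1279691.4 = 0.34341.
n_3 = 50 × 0.34341 = 17.171... → 17.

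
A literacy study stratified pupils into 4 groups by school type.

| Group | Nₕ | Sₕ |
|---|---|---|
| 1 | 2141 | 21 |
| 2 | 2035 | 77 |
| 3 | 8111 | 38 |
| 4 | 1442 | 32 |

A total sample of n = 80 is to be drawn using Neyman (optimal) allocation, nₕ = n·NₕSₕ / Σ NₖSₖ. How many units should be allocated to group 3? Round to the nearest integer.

44

Σ NₕSₕ = 2141·21 + 2035·77 + 8111·38 + 1442·32 = 556018.
Share for 3: 308218/556018 = 0.55433.
n_3 = 80 × 0.55433 = 44.346... → 44.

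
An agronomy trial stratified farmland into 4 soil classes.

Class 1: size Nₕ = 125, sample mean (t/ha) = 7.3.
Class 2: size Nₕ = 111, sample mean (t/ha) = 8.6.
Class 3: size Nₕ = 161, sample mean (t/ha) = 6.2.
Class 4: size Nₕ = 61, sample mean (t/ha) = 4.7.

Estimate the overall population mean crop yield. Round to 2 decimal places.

N = 125 + 111 + 161 + 61 = 458.
Weight each subgroup mean by Nₕ/N and sum.
Σ Nₕx̄ₕ = 125·7.3 + 111·8.6 + 161·6.2 + 61·4.7 = 912.5 + 954.6 + 998.2 + 286.7 = 3152.
Divide by N: 3152 / 458 = 6.8821... → 6.88.

6.88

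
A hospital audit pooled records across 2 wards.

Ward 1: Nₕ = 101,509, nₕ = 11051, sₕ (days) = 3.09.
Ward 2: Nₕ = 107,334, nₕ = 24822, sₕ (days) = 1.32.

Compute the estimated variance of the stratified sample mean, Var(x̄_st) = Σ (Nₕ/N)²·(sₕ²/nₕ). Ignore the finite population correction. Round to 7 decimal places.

N = 208843. Term for each stratum: Wₕ²sₕ²/nₕ.
Var(x̄_st) = 0.0002041196 + 0.0000185415 = 0.0002226611 → 0.0002227.

0.0002227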